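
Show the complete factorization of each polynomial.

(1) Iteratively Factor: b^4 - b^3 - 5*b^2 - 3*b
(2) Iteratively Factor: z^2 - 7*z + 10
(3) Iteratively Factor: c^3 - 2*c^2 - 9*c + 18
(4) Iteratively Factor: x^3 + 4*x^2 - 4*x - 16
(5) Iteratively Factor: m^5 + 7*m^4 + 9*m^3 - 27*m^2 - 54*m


(1) = (b)*(b^3 - b^2 - 5*b - 3) = b*(b - 3)*(b^2 + 2*b + 1) = b*(b - 3)*(b + 1)*(b + 1)
(2) = (z - 2)*(z - 5)
(3) = (c - 2)*(c^2 - 9) = (c - 2)*(c + 3)*(c - 3)
(4) = (x - 2)*(x^2 + 6*x + 8) = (x - 2)*(x + 2)*(x + 4)
(5) = (m + 3)*(m^4 + 4*m^3 - 3*m^2 - 18*m) = (m - 2)*(m + 3)*(m^3 + 6*m^2 + 9*m) = m*(m - 2)*(m + 3)*(m^2 + 6*m + 9) = m*(m - 2)*(m + 3)^2*(m + 3)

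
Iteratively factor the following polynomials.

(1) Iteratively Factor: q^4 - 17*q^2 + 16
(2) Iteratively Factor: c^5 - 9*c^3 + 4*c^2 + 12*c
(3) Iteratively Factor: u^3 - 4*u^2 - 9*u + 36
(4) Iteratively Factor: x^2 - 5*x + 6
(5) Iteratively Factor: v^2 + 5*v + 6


(1) = (q - 1)*(q^3 + q^2 - 16*q - 16) = (q - 1)*(q + 1)*(q^2 - 16) = (q - 4)*(q - 1)*(q + 1)*(q + 4)
(2) = (c + 3)*(c^4 - 3*c^3 + 4*c) = c*(c + 3)*(c^3 - 3*c^2 + 4) = c*(c - 2)*(c + 3)*(c^2 - c - 2) = c*(c - 2)*(c + 1)*(c + 3)*(c - 2)
(3) = (u + 3)*(u^2 - 7*u + 12) = (u - 3)*(u + 3)*(u - 4)
(4) = (x - 3)*(x - 2)
(5) = (v + 3)*(v + 2)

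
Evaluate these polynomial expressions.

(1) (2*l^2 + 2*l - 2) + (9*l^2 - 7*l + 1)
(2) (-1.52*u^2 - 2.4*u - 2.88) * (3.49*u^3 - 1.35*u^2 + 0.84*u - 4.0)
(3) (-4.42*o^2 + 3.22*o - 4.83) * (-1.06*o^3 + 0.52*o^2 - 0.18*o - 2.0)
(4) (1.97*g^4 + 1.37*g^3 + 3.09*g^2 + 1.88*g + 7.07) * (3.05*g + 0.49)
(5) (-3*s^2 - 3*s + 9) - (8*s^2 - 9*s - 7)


(1) = 11*l^2 - 5*l - 1
(2) = -5.3048*u^5 - 6.324*u^4 - 8.088*u^3 + 7.952*u^2 + 7.1808*u + 11.52
(3) = 4.6852*o^5 - 5.7116*o^4 + 7.5898*o^3 + 5.7488*o^2 - 5.5706*o + 9.66
(4) = 6.0085*g^5 + 5.1438*g^4 + 10.0958*g^3 + 7.2481*g^2 + 22.4847*g + 3.4643
(5) = -11*s^2 + 6*s + 16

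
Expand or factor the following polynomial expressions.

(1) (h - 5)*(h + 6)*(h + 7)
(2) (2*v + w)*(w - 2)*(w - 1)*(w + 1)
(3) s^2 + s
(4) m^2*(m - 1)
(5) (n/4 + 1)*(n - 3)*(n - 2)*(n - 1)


(1) = h^3 + 8*h^2 - 23*h - 210
(2) = 2*v*w^3 - 4*v*w^2 - 2*v*w + 4*v + w^4 - 2*w^3 - w^2 + 2*w
(3) = s*(s + 1)
(4) = m^3 - m^2
(5) = n^4/4 - n^3/2 - 13*n^2/4 + 19*n/2 - 6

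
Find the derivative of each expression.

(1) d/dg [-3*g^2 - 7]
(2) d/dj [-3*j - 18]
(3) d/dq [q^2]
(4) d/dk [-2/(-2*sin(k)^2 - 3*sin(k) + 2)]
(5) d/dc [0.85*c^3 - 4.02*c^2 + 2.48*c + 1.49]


(1) = -6*g
(2) = -3
(3) = 2*q
(4) = -2*(4*sin(k) + 3)*cos(k)/(2*sin(k)^2 + 3*sin(k) - 2)^2
(5) = 2.55*c^2 - 8.04*c + 2.48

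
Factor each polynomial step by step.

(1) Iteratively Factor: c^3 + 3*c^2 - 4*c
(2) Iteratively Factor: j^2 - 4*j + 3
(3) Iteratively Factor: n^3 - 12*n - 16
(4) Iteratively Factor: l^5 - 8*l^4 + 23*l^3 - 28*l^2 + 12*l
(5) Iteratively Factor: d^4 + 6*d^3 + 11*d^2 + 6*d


(1) = (c + 4)*(c^2 - c) = c*(c + 4)*(c - 1)
(2) = (j - 3)*(j - 1)
(3) = (n + 2)*(n^2 - 2*n - 8) = (n + 2)^2*(n - 4)
(4) = (l - 1)*(l^4 - 7*l^3 + 16*l^2 - 12*l) = (l - 3)*(l - 1)*(l^3 - 4*l^2 + 4*l) = l*(l - 3)*(l - 1)*(l^2 - 4*l + 4) = l*(l - 3)*(l - 2)*(l - 1)*(l - 2)
(5) = (d + 3)*(d^3 + 3*d^2 + 2*d) = d*(d + 3)*(d^2 + 3*d + 2) = d*(d + 1)*(d + 3)*(d + 2)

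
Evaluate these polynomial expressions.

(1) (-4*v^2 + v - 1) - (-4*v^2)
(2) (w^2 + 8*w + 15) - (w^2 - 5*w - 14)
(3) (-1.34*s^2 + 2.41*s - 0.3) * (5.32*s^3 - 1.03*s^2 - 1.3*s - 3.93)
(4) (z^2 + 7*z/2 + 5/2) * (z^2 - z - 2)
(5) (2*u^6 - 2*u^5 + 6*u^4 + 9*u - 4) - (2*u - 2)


(1) = v - 1
(2) = 13*w + 29
(3) = -7.1288*s^5 + 14.2014*s^4 - 2.3363*s^3 + 2.4422*s^2 - 9.0813*s + 1.179
(4) = z^4 + 5*z^3/2 - 3*z^2 - 19*z/2 - 5
(5) = 2*u^6 - 2*u^5 + 6*u^4 + 7*u - 2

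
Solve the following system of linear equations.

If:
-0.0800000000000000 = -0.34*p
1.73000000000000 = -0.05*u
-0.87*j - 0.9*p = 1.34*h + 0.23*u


Then:
h = 5.78077260755048 - 0.649253731343284*j
p = 0.24
u = -34.60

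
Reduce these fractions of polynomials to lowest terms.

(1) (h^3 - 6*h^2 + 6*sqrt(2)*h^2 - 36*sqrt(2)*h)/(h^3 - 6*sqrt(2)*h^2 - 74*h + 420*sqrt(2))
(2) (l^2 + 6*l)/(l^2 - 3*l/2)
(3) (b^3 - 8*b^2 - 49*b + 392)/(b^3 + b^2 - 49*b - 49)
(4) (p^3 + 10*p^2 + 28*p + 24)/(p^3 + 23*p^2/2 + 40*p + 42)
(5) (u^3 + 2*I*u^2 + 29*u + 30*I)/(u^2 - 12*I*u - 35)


(1) = (h^2 - 6*h)/(h^2 - 12*sqrt(2)*h + 70)
(2) = (2*l + 12)/(2*l - 3)
(3) = (b - 8)/(b + 1)
(4) = (2*p + 4)/(2*p + 7)
(5) = (u^2 + 7*I*u - 6)/(u - 7*I)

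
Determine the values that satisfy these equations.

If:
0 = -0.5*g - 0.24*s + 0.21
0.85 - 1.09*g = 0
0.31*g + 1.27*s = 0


Then:
No Solution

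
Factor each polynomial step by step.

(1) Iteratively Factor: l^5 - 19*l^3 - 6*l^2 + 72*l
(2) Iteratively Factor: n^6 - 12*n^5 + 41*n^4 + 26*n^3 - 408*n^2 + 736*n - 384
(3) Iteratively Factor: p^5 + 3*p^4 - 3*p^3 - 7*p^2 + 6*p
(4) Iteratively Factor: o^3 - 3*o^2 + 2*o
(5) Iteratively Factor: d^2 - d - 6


(1) = (l)*(l^4 - 19*l^2 - 6*l + 72) = l*(l + 3)*(l^3 - 3*l^2 - 10*l + 24) = l*(l + 3)^2*(l^2 - 6*l + 8) = l*(l - 4)*(l + 3)^2*(l - 2)
(2) = (n - 1)*(n^5 - 11*n^4 + 30*n^3 + 56*n^2 - 352*n + 384) = (n - 4)*(n - 1)*(n^4 - 7*n^3 + 2*n^2 + 64*n - 96) = (n - 4)*(n - 2)*(n - 1)*(n^3 - 5*n^2 - 8*n + 48) = (n - 4)*(n - 2)*(n - 1)*(n + 3)*(n^2 - 8*n + 16) = (n - 4)^2*(n - 2)*(n - 1)*(n + 3)*(n - 4)
(3) = (p - 1)*(p^4 + 4*p^3 + p^2 - 6*p) = (p - 1)^2*(p^3 + 5*p^2 + 6*p) = (p - 1)^2*(p + 2)*(p^2 + 3*p) = p*(p - 1)^2*(p + 2)*(p + 3)
(4) = (o - 2)*(o^2 - o) = o*(o - 2)*(o - 1)
(5) = (d - 3)*(d + 2)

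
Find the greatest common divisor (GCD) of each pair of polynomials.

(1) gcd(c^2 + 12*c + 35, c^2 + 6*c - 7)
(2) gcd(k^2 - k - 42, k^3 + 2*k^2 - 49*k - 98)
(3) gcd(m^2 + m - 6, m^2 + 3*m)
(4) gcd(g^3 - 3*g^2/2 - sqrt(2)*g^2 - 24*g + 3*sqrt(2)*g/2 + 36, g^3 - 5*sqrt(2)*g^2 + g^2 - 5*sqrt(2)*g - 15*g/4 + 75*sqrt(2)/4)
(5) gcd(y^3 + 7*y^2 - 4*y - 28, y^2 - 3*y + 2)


(1) = gcd((c + 5)*(c + 7), (c - 1)*(c + 7)) = c + 7
(2) = k - 7
(3) = gcd((m - 2)*(m + 3), m*(m + 3)) = m + 3
(4) = g - 3/2
(5) = gcd((y - 2)*(y + 2)*(y + 7), (y - 2)*(y - 1)) = y - 2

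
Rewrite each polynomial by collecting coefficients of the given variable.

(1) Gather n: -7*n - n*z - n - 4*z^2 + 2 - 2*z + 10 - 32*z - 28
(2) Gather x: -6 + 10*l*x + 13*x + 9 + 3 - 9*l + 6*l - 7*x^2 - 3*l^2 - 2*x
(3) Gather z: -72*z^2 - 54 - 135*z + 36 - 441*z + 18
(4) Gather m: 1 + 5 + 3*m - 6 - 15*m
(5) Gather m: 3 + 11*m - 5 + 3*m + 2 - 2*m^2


(1) = n*(-z - 8) - 4*z^2 - 34*z - 16
(2) = -3*l^2 - 3*l - 7*x^2 + x*(10*l + 11) + 6
(3) = -72*z^2 - 576*z
(4) = -12*m
(5) = -2*m^2 + 14*m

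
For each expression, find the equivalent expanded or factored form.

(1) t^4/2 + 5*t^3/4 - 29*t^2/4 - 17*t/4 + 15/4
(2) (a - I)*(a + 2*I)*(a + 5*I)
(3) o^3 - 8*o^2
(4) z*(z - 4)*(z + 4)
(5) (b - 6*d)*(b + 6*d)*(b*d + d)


(1) = (t/2 + 1/2)*(t - 3)*(t - 1/2)*(t + 5)
(2) = a^3 + 6*I*a^2 - 3*a + 10*I
(3) = o^2*(o - 8)
(4) = z^3 - 16*z
(5) = b^3*d + b^2*d - 36*b*d^3 - 36*d^3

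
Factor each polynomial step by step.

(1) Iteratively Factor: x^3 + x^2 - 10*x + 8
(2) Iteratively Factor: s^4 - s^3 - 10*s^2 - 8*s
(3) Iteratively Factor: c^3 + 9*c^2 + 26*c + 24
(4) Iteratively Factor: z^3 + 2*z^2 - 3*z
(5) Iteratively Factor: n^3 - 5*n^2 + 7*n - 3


(1) = (x - 1)*(x^2 + 2*x - 8) = (x - 1)*(x + 4)*(x - 2)
(2) = (s)*(s^3 - s^2 - 10*s - 8) = s*(s + 2)*(s^2 - 3*s - 4) = s*(s - 4)*(s + 2)*(s + 1)
(3) = (c + 3)*(c^2 + 6*c + 8) = (c + 2)*(c + 3)*(c + 4)
(4) = (z + 3)*(z^2 - z) = z*(z + 3)*(z - 1)
(5) = (n - 1)*(n^2 - 4*n + 3) = (n - 1)^2*(n - 3)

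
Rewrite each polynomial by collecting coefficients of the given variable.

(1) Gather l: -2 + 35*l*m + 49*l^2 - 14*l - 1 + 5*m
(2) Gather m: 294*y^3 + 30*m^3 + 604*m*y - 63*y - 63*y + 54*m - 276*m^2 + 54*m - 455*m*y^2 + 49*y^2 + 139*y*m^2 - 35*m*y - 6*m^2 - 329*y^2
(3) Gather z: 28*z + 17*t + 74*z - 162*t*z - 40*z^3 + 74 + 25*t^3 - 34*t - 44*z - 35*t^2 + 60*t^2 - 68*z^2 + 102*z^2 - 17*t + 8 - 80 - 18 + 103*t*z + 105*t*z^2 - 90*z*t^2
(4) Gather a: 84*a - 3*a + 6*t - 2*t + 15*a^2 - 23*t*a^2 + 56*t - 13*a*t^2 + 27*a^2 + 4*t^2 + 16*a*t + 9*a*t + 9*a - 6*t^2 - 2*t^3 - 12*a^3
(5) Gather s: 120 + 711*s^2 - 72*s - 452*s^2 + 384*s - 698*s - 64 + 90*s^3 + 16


(1) = 49*l^2 + l*(35*m - 14) + 5*m - 3
(2) = 30*m^3 + m^2*(139*y - 282) + m*(-455*y^2 + 569*y + 108) + 294*y^3 - 280*y^2 - 126*y
(3) = 25*t^3 + 25*t^2 - 34*t - 40*z^3 + z^2*(105*t + 34) + z*(-90*t^2 - 59*t + 58) - 16
(4) = -12*a^3 + a^2*(42 - 23*t) + a*(-13*t^2 + 25*t + 90) - 2*t^3 - 2*t^2 + 60*t
(5) = 90*s^3 + 259*s^2 - 386*s + 72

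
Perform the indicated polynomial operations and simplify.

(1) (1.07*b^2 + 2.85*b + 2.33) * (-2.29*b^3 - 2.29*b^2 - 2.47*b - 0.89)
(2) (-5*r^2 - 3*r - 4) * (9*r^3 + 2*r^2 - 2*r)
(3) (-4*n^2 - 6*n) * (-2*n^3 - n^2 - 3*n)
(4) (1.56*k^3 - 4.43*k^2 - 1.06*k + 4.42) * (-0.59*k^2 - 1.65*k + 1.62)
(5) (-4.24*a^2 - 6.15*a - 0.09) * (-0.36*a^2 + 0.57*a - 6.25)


(1) = -2.4503*b^5 - 8.9768*b^4 - 14.5051*b^3 - 13.3275*b^2 - 8.2916*b - 2.0737
(2) = -45*r^5 - 37*r^4 - 32*r^3 - 2*r^2 + 8*r
(3) = 8*n^5 + 16*n^4 + 18*n^3 + 18*n^2
(4) = -0.9204*k^5 + 0.0397*k^4 + 10.4621*k^3 - 8.0354*k^2 - 9.0102*k + 7.1604
(5) = 1.5264*a^4 - 0.2028*a^3 + 23.0269*a^2 + 38.3862*a + 0.5625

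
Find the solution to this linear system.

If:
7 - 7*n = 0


Then:
n = 1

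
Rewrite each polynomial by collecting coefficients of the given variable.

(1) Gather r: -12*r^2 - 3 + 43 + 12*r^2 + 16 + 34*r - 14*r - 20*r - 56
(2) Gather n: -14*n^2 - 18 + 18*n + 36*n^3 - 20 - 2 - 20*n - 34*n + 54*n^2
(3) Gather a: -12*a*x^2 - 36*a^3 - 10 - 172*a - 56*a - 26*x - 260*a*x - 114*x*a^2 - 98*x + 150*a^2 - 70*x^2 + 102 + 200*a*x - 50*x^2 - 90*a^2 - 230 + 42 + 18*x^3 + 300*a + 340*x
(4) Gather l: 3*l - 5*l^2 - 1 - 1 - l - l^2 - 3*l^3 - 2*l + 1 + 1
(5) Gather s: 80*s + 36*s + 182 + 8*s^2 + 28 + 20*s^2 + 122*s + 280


(1) = 0
(2) = 36*n^3 + 40*n^2 - 36*n - 40
(3) = -36*a^3 + a^2*(60 - 114*x) + a*(-12*x^2 - 60*x + 72) + 18*x^3 - 120*x^2 + 216*x - 96
(4) = -3*l^3 - 6*l^2
(5) = 28*s^2 + 238*s + 490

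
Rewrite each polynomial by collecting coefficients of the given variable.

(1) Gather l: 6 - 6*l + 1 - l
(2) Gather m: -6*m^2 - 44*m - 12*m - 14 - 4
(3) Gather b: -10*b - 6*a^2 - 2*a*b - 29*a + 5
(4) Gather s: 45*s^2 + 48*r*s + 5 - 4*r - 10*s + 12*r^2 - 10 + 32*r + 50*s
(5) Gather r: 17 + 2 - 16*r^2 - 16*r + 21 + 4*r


(1) = 7 - 7*l
(2) = -6*m^2 - 56*m - 18
(3) = -6*a^2 - 29*a + b*(-2*a - 10) + 5
(4) = 12*r^2 + 28*r + 45*s^2 + s*(48*r + 40) - 5
(5) = -16*r^2 - 12*r + 40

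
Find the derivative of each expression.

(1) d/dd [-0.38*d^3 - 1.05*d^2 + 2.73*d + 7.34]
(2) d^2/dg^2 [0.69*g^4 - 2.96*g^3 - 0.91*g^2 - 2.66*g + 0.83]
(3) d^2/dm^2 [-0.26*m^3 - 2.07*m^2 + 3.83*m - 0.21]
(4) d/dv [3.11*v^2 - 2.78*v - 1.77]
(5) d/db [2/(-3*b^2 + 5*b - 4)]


(1) = -1.14*d^2 - 2.1*d + 2.73
(2) = 8.28*g^2 - 17.76*g - 1.82
(3) = -1.56*m - 4.14
(4) = 6.22*v - 2.78
(5) = 2*(6*b - 5)/(3*b^2 - 5*b + 4)^2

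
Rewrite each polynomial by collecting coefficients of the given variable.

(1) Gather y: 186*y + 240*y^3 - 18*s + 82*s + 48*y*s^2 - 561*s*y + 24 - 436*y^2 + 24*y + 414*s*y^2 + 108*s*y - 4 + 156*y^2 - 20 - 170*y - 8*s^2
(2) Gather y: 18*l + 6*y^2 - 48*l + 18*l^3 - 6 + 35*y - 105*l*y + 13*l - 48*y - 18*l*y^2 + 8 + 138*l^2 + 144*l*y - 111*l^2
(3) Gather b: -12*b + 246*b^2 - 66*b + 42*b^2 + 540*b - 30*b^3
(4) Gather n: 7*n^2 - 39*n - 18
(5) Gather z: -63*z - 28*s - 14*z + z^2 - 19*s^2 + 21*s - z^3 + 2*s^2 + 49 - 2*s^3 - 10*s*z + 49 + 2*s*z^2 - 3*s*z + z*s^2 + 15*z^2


(1) = -8*s^2 + 64*s + 240*y^3 + y^2*(414*s - 280) + y*(48*s^2 - 453*s + 40)
(2) = 18*l^3 + 27*l^2 - 17*l + y^2*(6 - 18*l) + y*(39*l - 13) + 2
(3) = -30*b^3 + 288*b^2 + 462*b
(4) = 7*n^2 - 39*n - 18
(5) = -2*s^3 - 17*s^2 - 7*s - z^3 + z^2*(2*s + 16) + z*(s^2 - 13*s - 77) + 98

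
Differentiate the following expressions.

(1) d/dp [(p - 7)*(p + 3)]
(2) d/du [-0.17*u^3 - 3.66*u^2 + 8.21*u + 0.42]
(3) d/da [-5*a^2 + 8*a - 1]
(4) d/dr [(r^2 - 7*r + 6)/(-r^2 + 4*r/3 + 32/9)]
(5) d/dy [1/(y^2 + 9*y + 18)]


(1) = 2*p - 4
(2) = -0.51*u^2 - 7.32*u + 8.21
(3) = 8 - 10*a
(4) = 9*(-51*r^2 + 172*r - 296)/(81*r^4 - 216*r^3 - 432*r^2 + 768*r + 1024)
(5) = (-2*y - 9)/(y^2 + 9*y + 18)^2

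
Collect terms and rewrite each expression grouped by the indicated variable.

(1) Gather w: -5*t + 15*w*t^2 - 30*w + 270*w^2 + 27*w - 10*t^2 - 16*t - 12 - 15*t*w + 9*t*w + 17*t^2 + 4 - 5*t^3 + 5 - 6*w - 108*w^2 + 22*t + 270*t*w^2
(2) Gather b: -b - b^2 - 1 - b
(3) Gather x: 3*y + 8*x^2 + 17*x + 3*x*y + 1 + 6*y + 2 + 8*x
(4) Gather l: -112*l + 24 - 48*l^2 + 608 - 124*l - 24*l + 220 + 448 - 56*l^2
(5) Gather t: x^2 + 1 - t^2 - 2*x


(1) = -5*t^3 + 7*t^2 + t + w^2*(270*t + 162) + w*(15*t^2 - 6*t - 9) - 3
(2) = -b^2 - 2*b - 1
(3) = 8*x^2 + x*(3*y + 25) + 9*y + 3
(4) = -104*l^2 - 260*l + 1300
(5) = -t^2 + x^2 - 2*x + 1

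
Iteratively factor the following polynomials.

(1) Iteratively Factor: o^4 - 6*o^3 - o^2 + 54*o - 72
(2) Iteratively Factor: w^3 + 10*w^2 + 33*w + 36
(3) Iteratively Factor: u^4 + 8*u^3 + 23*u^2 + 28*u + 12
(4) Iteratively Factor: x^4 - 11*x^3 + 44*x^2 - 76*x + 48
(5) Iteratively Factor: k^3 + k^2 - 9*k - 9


(1) = (o - 2)*(o^3 - 4*o^2 - 9*o + 36) = (o - 4)*(o - 2)*(o^2 - 9) = (o - 4)*(o - 2)*(o + 3)*(o - 3)
(2) = (w + 3)*(w^2 + 7*w + 12) = (w + 3)^2*(w + 4)
(3) = (u + 1)*(u^3 + 7*u^2 + 16*u + 12) = (u + 1)*(u + 3)*(u^2 + 4*u + 4) = (u + 1)*(u + 2)*(u + 3)*(u + 2)
(4) = (x - 4)*(x^3 - 7*x^2 + 16*x - 12) = (x - 4)*(x - 2)*(x^2 - 5*x + 6) = (x - 4)*(x - 3)*(x - 2)*(x - 2)
(5) = (k + 3)*(k^2 - 2*k - 3) = (k - 3)*(k + 3)*(k + 1)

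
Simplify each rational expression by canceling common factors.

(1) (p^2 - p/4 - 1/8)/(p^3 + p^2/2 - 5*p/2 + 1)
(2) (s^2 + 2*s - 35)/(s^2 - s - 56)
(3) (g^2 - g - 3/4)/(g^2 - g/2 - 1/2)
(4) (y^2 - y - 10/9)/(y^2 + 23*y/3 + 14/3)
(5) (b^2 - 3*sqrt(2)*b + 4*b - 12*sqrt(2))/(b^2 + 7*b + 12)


(1) = (4*p + 1)/(4*p^2 + 4*p - 8)
(2) = (s - 5)/(s - 8)
(3) = (2*g - 3)/(2*g - 2)
(4) = (3*y - 5)/(3*y + 21)
(5) = (b - 3*sqrt(2))/(b + 3)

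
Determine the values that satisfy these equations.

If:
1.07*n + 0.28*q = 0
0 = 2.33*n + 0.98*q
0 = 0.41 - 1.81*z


Then:
n = 0.00
q = 0.00
z = 0.23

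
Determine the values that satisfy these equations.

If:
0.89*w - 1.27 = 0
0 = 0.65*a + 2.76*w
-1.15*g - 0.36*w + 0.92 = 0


Then:
a = -6.06
g = 0.35
w = 1.43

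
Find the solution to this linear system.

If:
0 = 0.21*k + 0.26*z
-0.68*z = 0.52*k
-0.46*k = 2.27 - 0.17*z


Then:
No Solution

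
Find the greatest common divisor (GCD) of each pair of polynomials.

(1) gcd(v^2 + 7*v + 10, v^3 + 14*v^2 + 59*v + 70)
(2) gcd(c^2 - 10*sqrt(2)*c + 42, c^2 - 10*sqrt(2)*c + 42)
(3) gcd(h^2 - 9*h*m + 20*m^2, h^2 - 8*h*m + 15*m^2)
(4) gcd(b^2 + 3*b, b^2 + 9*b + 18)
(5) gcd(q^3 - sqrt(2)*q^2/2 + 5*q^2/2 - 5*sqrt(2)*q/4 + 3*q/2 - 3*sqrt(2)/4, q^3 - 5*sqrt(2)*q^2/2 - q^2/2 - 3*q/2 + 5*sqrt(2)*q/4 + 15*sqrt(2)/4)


(1) = v^2 + 7*v + 10
(2) = gcd((c - 7*sqrt(2))*(c - 3*sqrt(2)), (c - 7*sqrt(2))*(c - 3*sqrt(2))) = c^2 - 10*sqrt(2)*c + 42
(3) = gcd((h - 5*m)*(h - 4*m), (h - 5*m)*(h - 3*m)) = h - 5*m
(4) = b + 3
(5) = gcd((q + 1)*(q + 3/2)*(q - sqrt(2)/2), (q - 3/2)*(q + 1)*(q - 5*sqrt(2)/2)) = q + 1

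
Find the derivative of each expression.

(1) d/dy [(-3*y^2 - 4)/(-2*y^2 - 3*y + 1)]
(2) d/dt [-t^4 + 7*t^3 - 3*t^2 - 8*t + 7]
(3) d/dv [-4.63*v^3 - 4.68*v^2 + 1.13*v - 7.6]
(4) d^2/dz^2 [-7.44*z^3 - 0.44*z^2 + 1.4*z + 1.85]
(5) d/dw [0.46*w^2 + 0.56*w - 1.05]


(1) = (9*y^2 - 22*y - 12)/(4*y^4 + 12*y^3 + 5*y^2 - 6*y + 1)
(2) = -4*t^3 + 21*t^2 - 6*t - 8
(3) = -13.89*v^2 - 9.36*v + 1.13
(4) = -44.64*z - 0.88
(5) = 0.92*w + 0.56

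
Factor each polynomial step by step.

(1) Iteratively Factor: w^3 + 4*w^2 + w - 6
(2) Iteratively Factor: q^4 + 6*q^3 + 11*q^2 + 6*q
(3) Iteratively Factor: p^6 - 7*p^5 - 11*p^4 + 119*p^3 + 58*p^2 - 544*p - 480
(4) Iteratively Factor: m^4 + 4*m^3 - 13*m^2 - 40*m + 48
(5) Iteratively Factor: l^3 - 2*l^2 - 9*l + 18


(1) = (w - 1)*(w^2 + 5*w + 6) = (w - 1)*(w + 2)*(w + 3)
(2) = (q + 2)*(q^3 + 4*q^2 + 3*q) = (q + 1)*(q + 2)*(q^2 + 3*q) = (q + 1)*(q + 2)*(q + 3)*(q)
(3) = (p - 5)*(p^5 - 2*p^4 - 21*p^3 + 14*p^2 + 128*p + 96) = (p - 5)*(p - 4)*(p^4 + 2*p^3 - 13*p^2 - 38*p - 24) = (p - 5)*(p - 4)*(p + 3)*(p^3 - p^2 - 10*p - 8) = (p - 5)*(p - 4)*(p + 1)*(p + 3)*(p^2 - 2*p - 8) = (p - 5)*(p - 4)^2*(p + 1)*(p + 3)*(p + 2)
(4) = (m + 4)*(m^3 - 13*m + 12) = (m + 4)^2*(m^2 - 4*m + 3) = (m - 3)*(m + 4)^2*(m - 1)
(5) = (l + 3)*(l^2 - 5*l + 6) = (l - 3)*(l + 3)*(l - 2)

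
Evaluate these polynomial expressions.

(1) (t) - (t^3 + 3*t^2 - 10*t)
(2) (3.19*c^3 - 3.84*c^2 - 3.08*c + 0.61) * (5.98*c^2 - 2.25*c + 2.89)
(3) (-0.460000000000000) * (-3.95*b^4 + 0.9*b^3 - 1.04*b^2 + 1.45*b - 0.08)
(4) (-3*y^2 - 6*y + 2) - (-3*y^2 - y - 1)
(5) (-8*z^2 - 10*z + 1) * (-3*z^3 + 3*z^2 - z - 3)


(1) = -t^3 - 3*t^2 + 11*t
(2) = 19.0762*c^5 - 30.1407*c^4 - 0.5593*c^3 - 0.5198*c^2 - 10.2737*c + 1.7629
(3) = 1.817*b^4 - 0.414*b^3 + 0.4784*b^2 - 0.667*b + 0.0368
(4) = 3 - 5*y
(5) = 24*z^5 + 6*z^4 - 25*z^3 + 37*z^2 + 29*z - 3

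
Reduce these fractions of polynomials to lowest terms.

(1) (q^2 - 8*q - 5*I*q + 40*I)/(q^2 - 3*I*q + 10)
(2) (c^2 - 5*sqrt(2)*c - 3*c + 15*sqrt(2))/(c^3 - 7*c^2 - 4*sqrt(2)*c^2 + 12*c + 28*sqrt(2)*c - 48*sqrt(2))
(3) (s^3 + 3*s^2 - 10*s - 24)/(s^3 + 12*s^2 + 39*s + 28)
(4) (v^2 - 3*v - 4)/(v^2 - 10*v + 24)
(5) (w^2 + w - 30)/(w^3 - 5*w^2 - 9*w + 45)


(1) = (q - 8)/(q + 2*I)
(2) = (c - 5*sqrt(2))/(c^2 + c*(-4*sqrt(2) - 4) + 16*sqrt(2))
(3) = (s^2 - s - 6)/(s^2 + 8*s + 7)
(4) = (v + 1)/(v - 6)
(5) = (w + 6)/(w^2 - 9)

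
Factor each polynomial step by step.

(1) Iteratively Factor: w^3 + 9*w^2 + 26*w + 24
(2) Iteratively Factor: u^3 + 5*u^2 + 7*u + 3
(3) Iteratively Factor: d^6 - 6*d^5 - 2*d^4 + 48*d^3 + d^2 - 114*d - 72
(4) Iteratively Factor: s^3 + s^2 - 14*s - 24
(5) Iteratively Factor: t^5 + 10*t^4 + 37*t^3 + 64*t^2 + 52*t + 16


(1) = (w + 4)*(w^2 + 5*w + 6) = (w + 2)*(w + 4)*(w + 3)
(2) = (u + 1)*(u^2 + 4*u + 3) = (u + 1)*(u + 3)*(u + 1)
(3) = (d - 3)*(d^5 - 3*d^4 - 11*d^3 + 15*d^2 + 46*d + 24) = (d - 3)^2*(d^4 - 11*d^2 - 18*d - 8) = (d - 3)^2*(d + 1)*(d^3 - d^2 - 10*d - 8) = (d - 3)^2*(d + 1)*(d + 2)*(d^2 - 3*d - 4) = (d - 3)^2*(d + 1)^2*(d + 2)*(d - 4)
(4) = (s + 3)*(s^2 - 2*s - 8) = (s + 2)*(s + 3)*(s - 4)
(5) = (t + 4)*(t^4 + 6*t^3 + 13*t^2 + 12*t + 4) = (t + 2)*(t + 4)*(t^3 + 4*t^2 + 5*t + 2) = (t + 2)^2*(t + 4)*(t^2 + 2*t + 1) = (t + 1)*(t + 2)^2*(t + 4)*(t + 1)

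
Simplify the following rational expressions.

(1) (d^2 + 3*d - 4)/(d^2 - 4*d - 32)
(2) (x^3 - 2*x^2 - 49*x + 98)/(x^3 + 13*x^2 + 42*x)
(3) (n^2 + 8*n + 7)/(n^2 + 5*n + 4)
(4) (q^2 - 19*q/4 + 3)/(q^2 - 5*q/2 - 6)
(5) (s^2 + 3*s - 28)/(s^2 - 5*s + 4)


(1) = (d - 1)/(d - 8)
(2) = (x^2 - 9*x + 14)/(x^2 + 6*x)
(3) = (n + 7)/(n + 4)
(4) = (4*q - 3)/(4*q + 6)
(5) = (s + 7)/(s - 1)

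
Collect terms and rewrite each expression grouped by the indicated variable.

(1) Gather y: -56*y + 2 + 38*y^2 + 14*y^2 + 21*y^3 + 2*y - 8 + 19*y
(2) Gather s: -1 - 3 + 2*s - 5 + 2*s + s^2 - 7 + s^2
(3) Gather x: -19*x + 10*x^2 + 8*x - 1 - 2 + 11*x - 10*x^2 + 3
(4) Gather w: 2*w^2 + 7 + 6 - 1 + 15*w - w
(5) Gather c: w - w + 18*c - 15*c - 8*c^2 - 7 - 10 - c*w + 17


(1) = 21*y^3 + 52*y^2 - 35*y - 6
(2) = 2*s^2 + 4*s - 16
(3) = 0
(4) = 2*w^2 + 14*w + 12
(5) = -8*c^2 + c*(3 - w)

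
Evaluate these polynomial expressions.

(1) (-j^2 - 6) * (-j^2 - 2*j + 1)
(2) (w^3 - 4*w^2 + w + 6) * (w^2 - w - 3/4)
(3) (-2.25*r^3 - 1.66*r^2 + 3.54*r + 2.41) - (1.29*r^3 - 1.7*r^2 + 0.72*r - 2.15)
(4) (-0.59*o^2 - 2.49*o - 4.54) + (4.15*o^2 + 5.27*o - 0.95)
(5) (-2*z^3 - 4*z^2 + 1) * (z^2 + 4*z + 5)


(1) = j^4 + 2*j^3 + 5*j^2 + 12*j - 6
(2) = w^5 - 5*w^4 + 17*w^3/4 + 8*w^2 - 27*w/4 - 9/2
(3) = -3.54*r^3 + 0.04*r^2 + 2.82*r + 4.56
(4) = 3.56*o^2 + 2.78*o - 5.49
(5) = -2*z^5 - 12*z^4 - 26*z^3 - 19*z^2 + 4*z + 5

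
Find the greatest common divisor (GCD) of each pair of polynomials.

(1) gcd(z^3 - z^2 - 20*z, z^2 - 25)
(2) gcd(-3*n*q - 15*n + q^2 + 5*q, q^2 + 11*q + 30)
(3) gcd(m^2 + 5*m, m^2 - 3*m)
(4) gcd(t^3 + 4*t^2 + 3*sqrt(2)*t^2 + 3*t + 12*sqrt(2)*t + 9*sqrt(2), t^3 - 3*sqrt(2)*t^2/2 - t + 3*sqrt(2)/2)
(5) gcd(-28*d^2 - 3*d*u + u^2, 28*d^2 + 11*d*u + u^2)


(1) = gcd(z*(z - 5)*(z + 4), (z - 5)*(z + 5)) = z - 5
(2) = q + 5
(3) = m
(4) = t + 1
(5) = 4*d + u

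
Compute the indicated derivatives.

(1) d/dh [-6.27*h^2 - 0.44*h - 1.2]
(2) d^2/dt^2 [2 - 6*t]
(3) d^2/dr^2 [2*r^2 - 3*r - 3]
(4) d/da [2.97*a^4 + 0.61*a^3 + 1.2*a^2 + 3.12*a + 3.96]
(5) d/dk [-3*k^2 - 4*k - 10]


(1) = -12.54*h - 0.44
(2) = 0
(3) = 4
(4) = 11.88*a^3 + 1.83*a^2 + 2.4*a + 3.12
(5) = -6*k - 4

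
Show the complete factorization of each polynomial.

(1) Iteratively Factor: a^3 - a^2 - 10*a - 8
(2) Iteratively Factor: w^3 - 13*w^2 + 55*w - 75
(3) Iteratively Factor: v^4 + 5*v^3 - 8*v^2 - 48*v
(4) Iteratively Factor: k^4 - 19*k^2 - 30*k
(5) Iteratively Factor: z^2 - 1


(1) = (a + 2)*(a^2 - 3*a - 4) = (a - 4)*(a + 2)*(a + 1)
(2) = (w - 5)*(w^2 - 8*w + 15) = (w - 5)*(w - 3)*(w - 5)
(3) = (v)*(v^3 + 5*v^2 - 8*v - 48) = v*(v + 4)*(v^2 + v - 12) = v*(v - 3)*(v + 4)*(v + 4)
(4) = (k + 3)*(k^3 - 3*k^2 - 10*k) = k*(k + 3)*(k^2 - 3*k - 10) = k*(k - 5)*(k + 3)*(k + 2)
(5) = (z + 1)*(z - 1)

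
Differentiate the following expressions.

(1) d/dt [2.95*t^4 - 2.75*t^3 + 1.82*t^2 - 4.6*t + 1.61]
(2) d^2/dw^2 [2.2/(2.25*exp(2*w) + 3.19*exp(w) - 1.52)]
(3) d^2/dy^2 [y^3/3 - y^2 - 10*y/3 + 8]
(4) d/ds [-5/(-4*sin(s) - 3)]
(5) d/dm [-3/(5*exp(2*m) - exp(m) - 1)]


(1) = 11.8*t^3 - 8.25*t^2 + 3.64*t - 4.6
(2) = (2.2*(4.5*exp(w) + 3.19)*(9.0*exp(w) + 6.38)*exp(w) - (19.8*exp(w) + 7.018)*(2.25*exp(2*w) + 3.19*exp(w) - 1.52))*exp(w)/(2.25*exp(2*w) + 3.19*exp(w) - 1.52)^3
(3) = 2*y - 2
(4) = -20*cos(s)/(4*sin(s) + 3)^2
(5) = (30*exp(m) - 3)*exp(m)/(-5*exp(2*m) + exp(m) + 1)^2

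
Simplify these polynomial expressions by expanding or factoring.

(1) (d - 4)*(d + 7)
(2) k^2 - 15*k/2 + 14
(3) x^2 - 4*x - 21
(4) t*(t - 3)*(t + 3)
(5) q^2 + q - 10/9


(1) = d^2 + 3*d - 28
(2) = (k - 4)*(k - 7/2)
(3) = (x - 7)*(x + 3)
(4) = t^3 - 9*t
(5) = (q - 2/3)*(q + 5/3)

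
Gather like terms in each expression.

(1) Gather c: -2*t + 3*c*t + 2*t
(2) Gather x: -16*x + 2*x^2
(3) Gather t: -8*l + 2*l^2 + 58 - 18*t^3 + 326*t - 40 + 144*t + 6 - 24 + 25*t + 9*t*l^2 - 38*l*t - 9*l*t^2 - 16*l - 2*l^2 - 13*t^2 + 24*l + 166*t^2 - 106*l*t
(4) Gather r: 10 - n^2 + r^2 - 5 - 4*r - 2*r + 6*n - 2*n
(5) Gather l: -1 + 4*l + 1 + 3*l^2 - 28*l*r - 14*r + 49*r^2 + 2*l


(1) = 3*c*t
(2) = 2*x^2 - 16*x
(3) = -18*t^3 + t^2*(153 - 9*l) + t*(9*l^2 - 144*l + 495)
(4) = -n^2 + 4*n + r^2 - 6*r + 5
(5) = 3*l^2 + l*(6 - 28*r) + 49*r^2 - 14*r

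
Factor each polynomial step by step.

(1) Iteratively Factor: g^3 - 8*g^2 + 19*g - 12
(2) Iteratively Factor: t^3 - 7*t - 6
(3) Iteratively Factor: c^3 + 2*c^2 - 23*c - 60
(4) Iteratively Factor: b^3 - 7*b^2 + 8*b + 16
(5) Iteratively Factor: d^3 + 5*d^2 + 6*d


(1) = (g - 3)*(g^2 - 5*g + 4) = (g - 3)*(g - 1)*(g - 4)
(2) = (t - 3)*(t^2 + 3*t + 2) = (t - 3)*(t + 2)*(t + 1)
(3) = (c + 4)*(c^2 - 2*c - 15) = (c + 3)*(c + 4)*(c - 5)
(4) = (b - 4)*(b^2 - 3*b - 4) = (b - 4)^2*(b + 1)
(5) = (d + 3)*(d^2 + 2*d) = (d + 2)*(d + 3)*(d)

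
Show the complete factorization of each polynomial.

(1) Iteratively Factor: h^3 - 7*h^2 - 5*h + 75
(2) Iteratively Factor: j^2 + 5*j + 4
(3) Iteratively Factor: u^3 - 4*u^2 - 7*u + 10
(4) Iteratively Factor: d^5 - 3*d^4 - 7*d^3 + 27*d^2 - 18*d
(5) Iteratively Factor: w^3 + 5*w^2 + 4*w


(1) = (h - 5)*(h^2 - 2*h - 15) = (h - 5)^2*(h + 3)
(2) = (j + 4)*(j + 1)
(3) = (u - 1)*(u^2 - 3*u - 10) = (u - 1)*(u + 2)*(u - 5)
(4) = (d - 2)*(d^4 - d^3 - 9*d^2 + 9*d) = d*(d - 2)*(d^3 - d^2 - 9*d + 9) = d*(d - 2)*(d + 3)*(d^2 - 4*d + 3) = d*(d - 3)*(d - 2)*(d + 3)*(d - 1)
(5) = (w + 1)*(w^2 + 4*w) = (w + 1)*(w + 4)*(w)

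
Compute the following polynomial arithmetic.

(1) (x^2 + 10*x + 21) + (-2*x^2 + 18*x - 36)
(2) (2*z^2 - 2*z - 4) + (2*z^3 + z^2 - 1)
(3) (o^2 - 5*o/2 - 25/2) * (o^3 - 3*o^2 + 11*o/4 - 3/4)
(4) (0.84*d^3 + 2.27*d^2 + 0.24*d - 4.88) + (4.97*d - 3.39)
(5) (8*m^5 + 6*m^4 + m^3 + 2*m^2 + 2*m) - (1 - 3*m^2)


(1) = -x^2 + 28*x - 15
(2) = 2*z^3 + 3*z^2 - 2*z - 5
(3) = o^5 - 11*o^4/2 - 9*o^3/4 + 239*o^2/8 - 65*o/2 + 75/8
(4) = 0.84*d^3 + 2.27*d^2 + 5.21*d - 8.27
(5) = 8*m^5 + 6*m^4 + m^3 + 5*m^2 + 2*m - 1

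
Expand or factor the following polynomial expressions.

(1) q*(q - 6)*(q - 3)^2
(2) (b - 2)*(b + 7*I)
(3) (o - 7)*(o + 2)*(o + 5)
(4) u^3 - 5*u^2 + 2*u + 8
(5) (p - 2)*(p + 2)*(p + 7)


(1) = q^4 - 12*q^3 + 45*q^2 - 54*q
(2) = b^2 - 2*b + 7*I*b - 14*I
(3) = o^3 - 39*o - 70
(4) = (u - 4)*(u - 2)*(u + 1)
(5) = p^3 + 7*p^2 - 4*p - 28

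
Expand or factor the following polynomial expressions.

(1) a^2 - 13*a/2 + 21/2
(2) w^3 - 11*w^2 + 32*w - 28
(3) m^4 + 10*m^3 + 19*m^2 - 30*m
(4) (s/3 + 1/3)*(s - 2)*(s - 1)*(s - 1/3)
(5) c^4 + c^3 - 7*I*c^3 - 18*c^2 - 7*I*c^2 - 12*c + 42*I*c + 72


(1) = (a - 7/2)*(a - 3)
(2) = (w - 7)*(w - 2)^2
(3) = m*(m - 1)*(m + 5)*(m + 6)
(4) = s^4/3 - 7*s^3/9 - s^2/9 + 7*s/9 - 2/9
(5) = (c - 2)*(c + 3)*(c - 4*I)*(c - 3*I)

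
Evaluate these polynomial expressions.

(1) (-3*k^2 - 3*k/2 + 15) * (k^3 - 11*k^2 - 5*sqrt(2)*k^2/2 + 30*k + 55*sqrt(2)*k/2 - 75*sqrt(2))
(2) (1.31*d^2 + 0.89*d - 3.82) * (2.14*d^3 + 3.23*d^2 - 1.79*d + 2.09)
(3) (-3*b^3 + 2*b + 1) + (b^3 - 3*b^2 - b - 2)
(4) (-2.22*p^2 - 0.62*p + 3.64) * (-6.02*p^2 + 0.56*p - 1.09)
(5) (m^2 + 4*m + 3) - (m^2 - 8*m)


(1) = -3*k^5 + 15*sqrt(2)*k^4/2 + 63*k^4/2 - 315*sqrt(2)*k^3/4 - 117*k^3/2 - 210*k^2 + 585*sqrt(2)*k^2/4 + 450*k + 525*sqrt(2)*k - 1125*sqrt(2)
(2) = 2.8034*d^5 + 6.1359*d^4 - 7.645*d^3 - 11.1938*d^2 + 8.6979*d - 7.9838
(3) = -2*b^3 - 3*b^2 + b - 1
(4) = 13.3644*p^4 + 2.4892*p^3 - 19.8402*p^2 + 2.7142*p - 3.9676
(5) = 12*m + 3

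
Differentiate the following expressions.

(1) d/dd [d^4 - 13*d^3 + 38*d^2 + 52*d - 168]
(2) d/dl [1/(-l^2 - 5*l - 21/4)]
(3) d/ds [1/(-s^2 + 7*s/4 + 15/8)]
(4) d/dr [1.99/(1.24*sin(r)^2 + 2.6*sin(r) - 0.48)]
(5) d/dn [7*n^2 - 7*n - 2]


(1) = 4*d^3 - 39*d^2 + 76*d + 52
(2) = 16*(2*l + 5)/(4*l^2 + 20*l + 21)^2
(3) = 16*(8*s - 7)/(-8*s^2 + 14*s + 15)^2
(4) = -(4.9352*sin(r) + 5.174)*cos(r)/(1.24*sin(r)^2 + 2.6*sin(r) - 0.48)^2
(5) = 14*n - 7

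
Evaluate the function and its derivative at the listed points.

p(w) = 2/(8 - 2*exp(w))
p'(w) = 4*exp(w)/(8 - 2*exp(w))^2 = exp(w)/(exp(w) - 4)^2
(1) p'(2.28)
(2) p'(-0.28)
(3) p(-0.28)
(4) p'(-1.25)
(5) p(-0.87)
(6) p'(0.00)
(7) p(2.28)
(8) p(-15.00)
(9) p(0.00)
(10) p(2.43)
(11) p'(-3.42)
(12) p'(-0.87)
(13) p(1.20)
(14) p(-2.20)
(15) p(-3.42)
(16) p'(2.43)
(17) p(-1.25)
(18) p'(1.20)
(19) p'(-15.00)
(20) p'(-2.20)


(1) = 0.29
(2) = 0.07
(3) = 0.31
(4) = 0.02
(5) = 0.28
(6) = 0.11
(7) = -0.17
(8) = 0.25
(9) = 0.33
(10) = -0.14
(11) = 0.00
(12) = 0.03
(13) = 1.47
(14) = 0.26
(15) = 0.25
(16) = 0.21
(17) = 0.27
(18) = 7.18
(19) = 0.00
(20) = 0.01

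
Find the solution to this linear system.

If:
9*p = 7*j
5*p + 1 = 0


Then:
j = -9/35
p = -1/5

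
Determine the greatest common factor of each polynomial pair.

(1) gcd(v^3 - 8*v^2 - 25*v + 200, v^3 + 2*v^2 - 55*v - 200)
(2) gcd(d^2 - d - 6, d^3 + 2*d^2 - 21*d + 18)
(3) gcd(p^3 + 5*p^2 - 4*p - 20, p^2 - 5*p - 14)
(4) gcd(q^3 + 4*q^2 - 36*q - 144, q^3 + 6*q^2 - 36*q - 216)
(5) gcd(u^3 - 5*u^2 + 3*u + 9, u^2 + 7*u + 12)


(1) = gcd((v - 8)*(v - 5)*(v + 5), (v - 8)*(v + 5)^2) = v^2 - 3*v - 40
(2) = d - 3
(3) = p + 2
(4) = q^2 - 36
(5) = gcd((u - 3)^2*(u + 1), (u + 3)*(u + 4)) = 1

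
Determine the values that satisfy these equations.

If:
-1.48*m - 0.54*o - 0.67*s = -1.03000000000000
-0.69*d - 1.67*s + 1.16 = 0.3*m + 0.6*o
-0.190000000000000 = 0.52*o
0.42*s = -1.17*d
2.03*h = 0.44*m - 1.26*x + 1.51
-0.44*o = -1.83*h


Then:
d = -0.32
h = -0.09
m = 0.43
o = -0.37
s = 0.88
x = 1.49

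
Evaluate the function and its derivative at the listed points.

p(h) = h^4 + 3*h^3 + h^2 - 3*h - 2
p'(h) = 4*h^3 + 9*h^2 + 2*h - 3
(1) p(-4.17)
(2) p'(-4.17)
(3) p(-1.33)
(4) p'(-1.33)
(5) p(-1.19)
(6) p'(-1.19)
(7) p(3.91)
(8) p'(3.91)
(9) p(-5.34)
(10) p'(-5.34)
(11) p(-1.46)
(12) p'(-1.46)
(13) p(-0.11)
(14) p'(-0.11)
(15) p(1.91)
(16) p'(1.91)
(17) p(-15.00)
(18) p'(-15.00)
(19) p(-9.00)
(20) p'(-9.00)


(1) = 112.74
(2) = -144.89
(3) = -0.17
(4) = 0.85
(5) = -0.06
(6) = 0.62
(7) = 414.61
(8) = 381.52
(9) = 398.86
(10) = -366.13
(11) = -0.28
(12) = 0.82
(13) = -1.66
(14) = -3.12
(15) = 30.13
(16) = 61.52
(17) = 40768.00
(18) = -11508.00
(19) = 4480.00
(20) = -2208.00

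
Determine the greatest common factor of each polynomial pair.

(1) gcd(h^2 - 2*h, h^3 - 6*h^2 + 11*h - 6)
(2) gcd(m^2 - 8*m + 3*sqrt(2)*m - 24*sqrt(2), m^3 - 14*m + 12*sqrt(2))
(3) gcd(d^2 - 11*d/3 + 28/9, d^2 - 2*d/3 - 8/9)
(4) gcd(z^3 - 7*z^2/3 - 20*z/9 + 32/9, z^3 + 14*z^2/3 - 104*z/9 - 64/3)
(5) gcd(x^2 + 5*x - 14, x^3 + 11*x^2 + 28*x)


(1) = h - 2
(2) = gcd((m - 8)*(m + 3*sqrt(2)), (m - 2*sqrt(2))*(m - sqrt(2))*(m + 3*sqrt(2))) = m + 3*sqrt(2)
(3) = gcd((d - 7/3)*(d - 4/3), (d - 4/3)*(d + 2/3)) = d - 4/3
(4) = gcd((z - 8/3)*(z - 1)*(z + 4/3), (z - 8/3)*(z + 4/3)*(z + 6)) = z^2 - 4*z/3 - 32/9
(5) = gcd((x - 2)*(x + 7), x*(x + 4)*(x + 7)) = x + 7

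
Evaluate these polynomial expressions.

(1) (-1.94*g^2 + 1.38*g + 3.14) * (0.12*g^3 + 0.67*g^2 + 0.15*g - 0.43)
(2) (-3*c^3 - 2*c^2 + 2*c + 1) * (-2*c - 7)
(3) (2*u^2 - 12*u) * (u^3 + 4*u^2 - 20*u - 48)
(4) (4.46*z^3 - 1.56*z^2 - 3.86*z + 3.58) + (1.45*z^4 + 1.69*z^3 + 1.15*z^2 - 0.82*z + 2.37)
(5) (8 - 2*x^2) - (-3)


(1) = -0.2328*g^5 - 1.1342*g^4 + 1.0104*g^3 + 3.145*g^2 - 0.1224*g - 1.3502
(2) = 6*c^4 + 25*c^3 + 10*c^2 - 16*c - 7
(3) = 2*u^5 - 4*u^4 - 88*u^3 + 144*u^2 + 576*u
(4) = 1.45*z^4 + 6.15*z^3 - 0.41*z^2 - 4.68*z + 5.95
(5) = 11 - 2*x^2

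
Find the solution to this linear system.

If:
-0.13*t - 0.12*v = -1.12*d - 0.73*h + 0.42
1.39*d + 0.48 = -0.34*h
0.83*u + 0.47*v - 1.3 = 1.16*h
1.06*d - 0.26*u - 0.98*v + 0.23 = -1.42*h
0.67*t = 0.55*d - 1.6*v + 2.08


Then:
d = -0.82
h = 1.95
t = -0.48
u = 3.61
v = 1.22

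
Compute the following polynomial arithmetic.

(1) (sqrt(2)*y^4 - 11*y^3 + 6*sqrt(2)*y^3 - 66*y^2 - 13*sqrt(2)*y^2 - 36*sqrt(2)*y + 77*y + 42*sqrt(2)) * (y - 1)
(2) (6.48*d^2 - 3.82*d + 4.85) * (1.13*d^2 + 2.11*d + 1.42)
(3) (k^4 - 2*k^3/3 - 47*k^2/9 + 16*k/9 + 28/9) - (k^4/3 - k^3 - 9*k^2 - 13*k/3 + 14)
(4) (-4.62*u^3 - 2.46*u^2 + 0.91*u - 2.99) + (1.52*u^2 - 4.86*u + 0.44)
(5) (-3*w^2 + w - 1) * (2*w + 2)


(1) = sqrt(2)*y^5 - 11*y^4 + 5*sqrt(2)*y^4 - 55*y^3 - 19*sqrt(2)*y^3 - 23*sqrt(2)*y^2 + 143*y^2 - 77*y + 78*sqrt(2)*y - 42*sqrt(2)
(2) = 7.3224*d^4 + 9.3562*d^3 + 6.6219*d^2 + 4.8091*d + 6.887
(3) = 2*k^4/3 + k^3/3 + 34*k^2/9 + 55*k/9 - 98/9
(4) = -4.62*u^3 - 0.94*u^2 - 3.95*u - 2.55
(5) = -6*w^3 - 4*w^2 - 2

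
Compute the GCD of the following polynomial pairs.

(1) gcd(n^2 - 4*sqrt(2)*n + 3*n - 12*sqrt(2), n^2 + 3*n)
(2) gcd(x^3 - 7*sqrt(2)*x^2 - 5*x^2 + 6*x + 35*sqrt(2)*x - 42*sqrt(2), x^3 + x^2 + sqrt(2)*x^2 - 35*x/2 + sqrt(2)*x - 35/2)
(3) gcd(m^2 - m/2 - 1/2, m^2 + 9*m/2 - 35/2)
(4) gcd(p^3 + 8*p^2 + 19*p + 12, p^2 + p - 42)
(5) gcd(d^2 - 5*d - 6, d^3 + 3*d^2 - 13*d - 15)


(1) = gcd((n + 3)*(n - 4*sqrt(2)), n*(n + 3)) = n + 3
(2) = gcd((x - 3)*(x - 2)*(x - 7*sqrt(2)), (x + 1)*(x - 5*sqrt(2)/2)*(x + 7*sqrt(2)/2)) = 1
(3) = gcd((m - 1)*(m + 1/2), (m - 5/2)*(m + 7)) = 1
(4) = 1
(5) = d + 1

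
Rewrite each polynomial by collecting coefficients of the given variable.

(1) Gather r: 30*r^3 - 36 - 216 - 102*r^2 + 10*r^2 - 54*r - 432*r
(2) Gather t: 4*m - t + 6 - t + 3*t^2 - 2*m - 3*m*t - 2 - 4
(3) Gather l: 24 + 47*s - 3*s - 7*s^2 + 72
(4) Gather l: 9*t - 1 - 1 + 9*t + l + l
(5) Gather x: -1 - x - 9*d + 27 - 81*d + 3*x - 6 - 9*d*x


(1) = 30*r^3 - 92*r^2 - 486*r - 252
(2) = 2*m + 3*t^2 + t*(-3*m - 2)
(3) = -7*s^2 + 44*s + 96
(4) = 2*l + 18*t - 2
(5) = -90*d + x*(2 - 9*d) + 20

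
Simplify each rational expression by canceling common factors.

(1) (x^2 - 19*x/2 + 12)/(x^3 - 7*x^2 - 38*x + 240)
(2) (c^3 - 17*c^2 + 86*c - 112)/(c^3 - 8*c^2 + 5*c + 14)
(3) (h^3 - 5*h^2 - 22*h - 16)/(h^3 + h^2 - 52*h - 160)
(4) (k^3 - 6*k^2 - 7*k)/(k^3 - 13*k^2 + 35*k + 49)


(1) = (2*x - 3)/(2*x^2 + 2*x - 60)
(2) = (c - 8)/(c + 1)
(3) = (h^2 + 3*h + 2)/(h^2 + 9*h + 20)
(4) = k/(k - 7)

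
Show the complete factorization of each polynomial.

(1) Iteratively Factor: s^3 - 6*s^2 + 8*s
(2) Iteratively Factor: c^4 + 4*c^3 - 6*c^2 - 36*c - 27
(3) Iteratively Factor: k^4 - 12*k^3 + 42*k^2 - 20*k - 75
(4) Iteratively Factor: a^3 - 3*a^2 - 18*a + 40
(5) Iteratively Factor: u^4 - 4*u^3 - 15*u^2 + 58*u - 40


(1) = (s - 4)*(s^2 - 2*s) = s*(s - 4)*(s - 2)
(2) = (c + 3)*(c^3 + c^2 - 9*c - 9) = (c + 1)*(c + 3)*(c^2 - 9) = (c - 3)*(c + 1)*(c + 3)*(c + 3)
(3) = (k - 5)*(k^3 - 7*k^2 + 7*k + 15) = (k - 5)^2*(k^2 - 2*k - 3) = (k - 5)^2*(k - 3)*(k + 1)
(4) = (a + 4)*(a^2 - 7*a + 10) = (a - 2)*(a + 4)*(a - 5)
(5) = (u + 4)*(u^3 - 8*u^2 + 17*u - 10) = (u - 2)*(u + 4)*(u^2 - 6*u + 5) = (u - 2)*(u - 1)*(u + 4)*(u - 5)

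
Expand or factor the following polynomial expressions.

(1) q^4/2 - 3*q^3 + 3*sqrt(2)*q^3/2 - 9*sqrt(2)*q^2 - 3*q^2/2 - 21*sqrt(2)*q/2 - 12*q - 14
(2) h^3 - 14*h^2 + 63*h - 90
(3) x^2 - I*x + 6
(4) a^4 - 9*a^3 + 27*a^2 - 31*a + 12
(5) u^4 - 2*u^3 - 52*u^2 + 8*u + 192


(1) = (q/2 + sqrt(2))*(q - 7)*(q + 1)*(q + sqrt(2))
(2) = (h - 6)*(h - 5)*(h - 3)
(3) = (x - 3*I)*(x + 2*I)
(4) = (a - 4)*(a - 3)*(a - 1)^2
(5) = (u - 8)*(u - 2)*(u + 2)*(u + 6)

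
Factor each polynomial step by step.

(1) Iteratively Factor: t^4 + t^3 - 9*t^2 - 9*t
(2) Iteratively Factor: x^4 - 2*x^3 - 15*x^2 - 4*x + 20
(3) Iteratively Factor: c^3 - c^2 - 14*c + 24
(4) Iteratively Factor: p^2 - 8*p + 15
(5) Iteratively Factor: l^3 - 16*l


(1) = (t - 3)*(t^3 + 4*t^2 + 3*t) = (t - 3)*(t + 1)*(t^2 + 3*t) = t*(t - 3)*(t + 1)*(t + 3)
(2) = (x - 5)*(x^3 + 3*x^2 - 4) = (x - 5)*(x + 2)*(x^2 + x - 2) = (x - 5)*(x + 2)^2*(x - 1)
(3) = (c - 2)*(c^2 + c - 12) = (c - 2)*(c + 4)*(c - 3)
(4) = (p - 5)*(p - 3)
(5) = (l - 4)*(l^2 + 4*l) = (l - 4)*(l + 4)*(l)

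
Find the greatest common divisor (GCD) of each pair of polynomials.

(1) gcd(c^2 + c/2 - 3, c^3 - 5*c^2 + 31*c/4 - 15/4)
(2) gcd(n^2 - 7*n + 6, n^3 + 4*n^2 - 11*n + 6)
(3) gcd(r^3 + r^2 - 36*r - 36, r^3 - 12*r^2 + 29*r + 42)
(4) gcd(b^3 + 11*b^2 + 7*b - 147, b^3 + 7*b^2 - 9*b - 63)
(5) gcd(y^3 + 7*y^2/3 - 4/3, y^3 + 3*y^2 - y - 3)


(1) = gcd((c - 3/2)*(c + 2), (c - 5/2)*(c - 3/2)*(c - 1)) = c - 3/2
(2) = n - 1
(3) = r^2 - 5*r - 6
(4) = gcd((b - 3)*(b + 7)^2, (b - 3)*(b + 3)*(b + 7)) = b^2 + 4*b - 21
(5) = y + 1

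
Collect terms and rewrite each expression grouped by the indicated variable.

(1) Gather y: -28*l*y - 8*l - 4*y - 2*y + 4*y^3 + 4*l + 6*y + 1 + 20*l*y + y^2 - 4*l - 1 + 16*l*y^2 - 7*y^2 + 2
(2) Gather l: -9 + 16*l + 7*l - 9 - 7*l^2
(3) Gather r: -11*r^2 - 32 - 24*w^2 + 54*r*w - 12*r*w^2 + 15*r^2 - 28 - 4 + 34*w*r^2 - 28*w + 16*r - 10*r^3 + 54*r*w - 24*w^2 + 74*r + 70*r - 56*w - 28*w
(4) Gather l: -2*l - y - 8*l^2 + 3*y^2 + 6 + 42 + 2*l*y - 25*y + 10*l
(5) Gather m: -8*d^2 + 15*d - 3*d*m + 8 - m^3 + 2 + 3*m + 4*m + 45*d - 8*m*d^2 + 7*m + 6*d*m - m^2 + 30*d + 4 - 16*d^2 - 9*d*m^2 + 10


(1) = -8*l*y - 8*l + 4*y^3 + y^2*(16*l - 6) + 2
(2) = -7*l^2 + 23*l - 18
(3) = -10*r^3 + r^2*(34*w + 4) + r*(-12*w^2 + 108*w + 160) - 48*w^2 - 112*w - 64
(4) = -8*l^2 + l*(2*y + 8) + 3*y^2 - 26*y + 48
(5) = -24*d^2 + 90*d - m^3 + m^2*(-9*d - 1) + m*(-8*d^2 + 3*d + 14) + 24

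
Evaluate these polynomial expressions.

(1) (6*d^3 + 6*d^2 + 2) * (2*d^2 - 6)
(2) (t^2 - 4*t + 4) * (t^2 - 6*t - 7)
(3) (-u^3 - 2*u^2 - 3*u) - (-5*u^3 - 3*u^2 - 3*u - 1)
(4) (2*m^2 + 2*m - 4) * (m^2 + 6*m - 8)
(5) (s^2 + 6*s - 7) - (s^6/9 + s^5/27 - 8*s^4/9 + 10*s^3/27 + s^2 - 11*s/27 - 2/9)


(1) = 12*d^5 + 12*d^4 - 36*d^3 - 32*d^2 - 12
(2) = t^4 - 10*t^3 + 21*t^2 + 4*t - 28
(3) = 4*u^3 + u^2 + 1
(4) = 2*m^4 + 14*m^3 - 8*m^2 - 40*m + 32
(5) = -s^6/9 - s^5/27 + 8*s^4/9 - 10*s^3/27 + 173*s/27 - 61/9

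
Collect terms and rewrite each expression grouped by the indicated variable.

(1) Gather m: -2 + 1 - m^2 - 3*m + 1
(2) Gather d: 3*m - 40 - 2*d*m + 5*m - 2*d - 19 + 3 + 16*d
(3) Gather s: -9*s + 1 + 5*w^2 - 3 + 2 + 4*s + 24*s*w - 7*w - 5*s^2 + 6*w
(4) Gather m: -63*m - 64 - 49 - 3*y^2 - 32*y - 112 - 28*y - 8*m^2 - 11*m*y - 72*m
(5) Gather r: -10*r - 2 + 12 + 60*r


(1) = -m^2 - 3*m
(2) = d*(14 - 2*m) + 8*m - 56
(3) = -5*s^2 + s*(24*w - 5) + 5*w^2 - w
(4) = -8*m^2 + m*(-11*y - 135) - 3*y^2 - 60*y - 225
(5) = 50*r + 10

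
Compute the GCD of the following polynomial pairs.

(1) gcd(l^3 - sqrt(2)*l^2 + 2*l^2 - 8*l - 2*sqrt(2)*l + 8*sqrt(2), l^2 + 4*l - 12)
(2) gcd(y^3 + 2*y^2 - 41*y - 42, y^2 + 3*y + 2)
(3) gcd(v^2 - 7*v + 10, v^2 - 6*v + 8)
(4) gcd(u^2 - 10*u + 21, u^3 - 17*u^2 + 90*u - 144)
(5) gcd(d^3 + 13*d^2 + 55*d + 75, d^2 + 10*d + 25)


(1) = l - 2
(2) = y + 1
(3) = gcd((v - 5)*(v - 2), (v - 4)*(v - 2)) = v - 2
(4) = gcd((u - 7)*(u - 3), (u - 8)*(u - 6)*(u - 3)) = u - 3
(5) = gcd((d + 3)*(d + 5)^2, (d + 5)^2) = d^2 + 10*d + 25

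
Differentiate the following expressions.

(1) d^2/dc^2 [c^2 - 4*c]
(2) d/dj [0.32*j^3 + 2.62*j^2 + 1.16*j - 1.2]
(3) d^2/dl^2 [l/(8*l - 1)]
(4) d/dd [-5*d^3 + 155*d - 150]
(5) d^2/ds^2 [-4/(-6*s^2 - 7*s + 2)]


(1) = 2
(2) = 0.96*j^2 + 5.24*j + 1.16
(3) = 16/(8*l - 1)^3
(4) = 155 - 15*d^2
(5) = 8*(-36*s^2 - 42*s + (12*s + 7)^2 + 12)/(6*s^2 + 7*s - 2)^3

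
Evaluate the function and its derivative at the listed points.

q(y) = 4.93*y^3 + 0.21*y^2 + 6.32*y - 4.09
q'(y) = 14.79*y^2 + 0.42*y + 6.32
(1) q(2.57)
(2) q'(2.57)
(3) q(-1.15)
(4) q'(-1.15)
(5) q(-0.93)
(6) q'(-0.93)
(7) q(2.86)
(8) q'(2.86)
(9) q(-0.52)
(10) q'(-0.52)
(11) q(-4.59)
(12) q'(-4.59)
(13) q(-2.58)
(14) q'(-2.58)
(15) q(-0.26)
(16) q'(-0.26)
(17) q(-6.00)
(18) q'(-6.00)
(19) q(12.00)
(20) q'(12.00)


(1) = 97.22
(2) = 105.09
(3) = -18.58
(4) = 25.40
(5) = -13.75
(6) = 18.72
(7) = 131.03
(8) = 128.50
(9) = -8.01
(10) = 10.10
(11) = -505.42
(12) = 315.99
(13) = -103.66
(14) = 103.68
(15) = -5.81
(16) = 7.21
(17) = -1099.33
(18) = 536.24
(19) = 8621.03
(20) = 2141.12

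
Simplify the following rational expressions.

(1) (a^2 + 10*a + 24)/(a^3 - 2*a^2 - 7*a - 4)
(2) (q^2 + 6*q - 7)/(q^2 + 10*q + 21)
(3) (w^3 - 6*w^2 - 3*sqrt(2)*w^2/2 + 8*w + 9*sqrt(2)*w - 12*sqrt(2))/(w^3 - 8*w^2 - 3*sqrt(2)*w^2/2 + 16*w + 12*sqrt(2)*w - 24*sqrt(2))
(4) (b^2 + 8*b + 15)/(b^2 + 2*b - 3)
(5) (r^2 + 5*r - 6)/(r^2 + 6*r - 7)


(1) = (a^2 + 10*a + 24)/(a^3 - 2*a^2 - 7*a - 4)
(2) = (q - 1)/(q + 3)
(3) = (4*w - 8)/(4*w - 16)
(4) = (b + 5)/(b - 1)
(5) = (r + 6)/(r + 7)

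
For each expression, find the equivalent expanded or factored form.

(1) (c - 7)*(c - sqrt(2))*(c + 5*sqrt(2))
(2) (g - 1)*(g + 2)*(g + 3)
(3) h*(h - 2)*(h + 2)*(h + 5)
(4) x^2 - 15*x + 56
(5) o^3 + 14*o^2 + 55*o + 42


(1) = c^3 - 7*c^2 + 4*sqrt(2)*c^2 - 28*sqrt(2)*c - 10*c + 70
(2) = g^3 + 4*g^2 + g - 6
(3) = h^4 + 5*h^3 - 4*h^2 - 20*h
(4) = (x - 8)*(x - 7)
(5) = (o + 1)*(o + 6)*(o + 7)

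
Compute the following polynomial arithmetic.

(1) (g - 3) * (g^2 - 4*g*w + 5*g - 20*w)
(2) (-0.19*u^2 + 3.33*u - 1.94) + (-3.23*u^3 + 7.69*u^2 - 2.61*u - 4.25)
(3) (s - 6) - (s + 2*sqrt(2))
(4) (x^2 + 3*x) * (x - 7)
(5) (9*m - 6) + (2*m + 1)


(1) = g^3 - 4*g^2*w + 2*g^2 - 8*g*w - 15*g + 60*w
(2) = -3.23*u^3 + 7.5*u^2 + 0.72*u - 6.19
(3) = -6 - 2*sqrt(2)
(4) = x^3 - 4*x^2 - 21*x
(5) = 11*m - 5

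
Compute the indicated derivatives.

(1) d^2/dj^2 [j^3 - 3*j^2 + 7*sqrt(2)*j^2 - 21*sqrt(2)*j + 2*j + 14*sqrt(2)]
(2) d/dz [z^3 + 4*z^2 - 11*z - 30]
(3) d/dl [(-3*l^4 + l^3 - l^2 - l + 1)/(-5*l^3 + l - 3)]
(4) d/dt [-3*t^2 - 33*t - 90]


(1) = 6*j - 6 + 14*sqrt(2)
(2) = 3*z^2 + 8*z - 11
(3) = (15*l^6 - 14*l^4 + 28*l^3 + 5*l^2 + 6*l + 2)/(25*l^6 - 10*l^4 + 30*l^3 + l^2 - 6*l + 9)
(4) = -6*t - 33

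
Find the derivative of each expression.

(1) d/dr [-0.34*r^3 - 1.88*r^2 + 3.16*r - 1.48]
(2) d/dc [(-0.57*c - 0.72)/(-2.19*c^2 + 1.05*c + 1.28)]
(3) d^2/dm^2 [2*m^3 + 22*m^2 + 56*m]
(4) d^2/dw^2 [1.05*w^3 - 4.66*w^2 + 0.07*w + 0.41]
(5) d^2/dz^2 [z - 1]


(1) = -1.02*r^2 - 3.76*r + 3.16
(2) = (-1.2483*c^2 - 3.1536*c + 0.0264)/(4.7961*c^4 - 4.599*c^3 - 4.5039*c^2 + 2.688*c + 1.6384)
(3) = 12*m + 44
(4) = 6.3*w - 9.32
(5) = 0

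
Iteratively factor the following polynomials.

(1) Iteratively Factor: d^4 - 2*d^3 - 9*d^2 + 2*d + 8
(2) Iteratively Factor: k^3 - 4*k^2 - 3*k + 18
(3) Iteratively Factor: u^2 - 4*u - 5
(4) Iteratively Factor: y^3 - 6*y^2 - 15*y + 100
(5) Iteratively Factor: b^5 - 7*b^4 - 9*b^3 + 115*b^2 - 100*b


(1) = (d - 1)*(d^3 - d^2 - 10*d - 8) = (d - 4)*(d - 1)*(d^2 + 3*d + 2) = (d - 4)*(d - 1)*(d + 2)*(d + 1)
(2) = (k - 3)*(k^2 - k - 6) = (k - 3)^2*(k + 2)
(3) = (u - 5)*(u + 1)
(4) = (y + 4)*(y^2 - 10*y + 25) = (y - 5)*(y + 4)*(y - 5)
(5) = (b + 4)*(b^4 - 11*b^3 + 35*b^2 - 25*b) = b*(b + 4)*(b^3 - 11*b^2 + 35*b - 25) = b*(b - 5)*(b + 4)*(b^2 - 6*b + 5) = b*(b - 5)^2*(b + 4)*(b - 1)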